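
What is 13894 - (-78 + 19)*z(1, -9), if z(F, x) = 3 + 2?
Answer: 14189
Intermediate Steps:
z(F, x) = 5
13894 - (-78 + 19)*z(1, -9) = 13894 - (-78 + 19)*5 = 13894 - (-59)*5 = 13894 - 1*(-295) = 13894 + 295 = 14189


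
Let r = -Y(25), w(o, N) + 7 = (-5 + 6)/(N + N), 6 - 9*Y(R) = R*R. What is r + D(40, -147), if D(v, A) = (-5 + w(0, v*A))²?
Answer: 29426938241/138297600 ≈ 212.78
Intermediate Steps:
Y(R) = ⅔ - R²/9 (Y(R) = ⅔ - R*R/9 = ⅔ - R²/9)
w(o, N) = -7 + 1/(2*N) (w(o, N) = -7 + (-5 + 6)/(N + N) = -7 + 1/(2*N))
D(v, A) = (-12 + 1/(2*A*v))² (D(v, A) = (-5 + (-7 + 1/(2*((v*A)))))² = (-5 + (-7 + 1/(2*((A*v)))))² = (-5 + (-7 + (1/(A*v))/2))² = (-5 + (-7 + 1/(2*A*v)))² = (-12 + 1/(2*A*v))²)
r = 619/9 (r = -(⅔ - ⅑*25²) = -(⅔ - ⅑*625) = -(⅔ - 625/9) = -1*(-619/9) = 619/9 ≈ 68.778)
r + D(40, -147) = 619/9 + (12 - ½/(-147*40))² = 619/9 + (12 - ½*(-1/147)*1/40)² = 619/9 + (12 + 1/11760)² = 619/9 + (141121/11760)² = 619/9 + 19915136641/138297600 = 29426938241/138297600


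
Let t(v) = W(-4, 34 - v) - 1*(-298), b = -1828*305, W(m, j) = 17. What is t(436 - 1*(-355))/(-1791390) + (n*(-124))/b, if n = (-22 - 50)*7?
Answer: -1868838909/16646193010 ≈ -0.11227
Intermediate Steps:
n = -504 (n = -72*7 = -504)
b = -557540
t(v) = 315 (t(v) = 17 - 1*(-298) = 17 + 298 = 315)
t(436 - 1*(-355))/(-1791390) + (n*(-124))/b = 315/(-1791390) - 504*(-124)/(-557540) = 315*(-1/1791390) + 62496*(-1/557540) = -21/119426 - 15624/139385 = -1868838909/16646193010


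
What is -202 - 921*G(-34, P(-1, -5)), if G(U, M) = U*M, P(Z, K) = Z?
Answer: -31516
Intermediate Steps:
G(U, M) = M*U
-202 - 921*G(-34, P(-1, -5)) = -202 - (-921)*(-34) = -202 - 921*34 = -202 - 31314 = -31516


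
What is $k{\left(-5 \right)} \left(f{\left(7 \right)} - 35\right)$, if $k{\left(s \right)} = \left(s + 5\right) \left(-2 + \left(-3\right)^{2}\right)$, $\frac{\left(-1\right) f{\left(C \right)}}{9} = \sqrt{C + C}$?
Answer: $0$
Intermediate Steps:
$f{\left(C \right)} = - 9 \sqrt{2} \sqrt{C}$ ($f{\left(C \right)} = - 9 \sqrt{C + C} = - 9 \sqrt{2 C} = - 9 \sqrt{2} \sqrt{C}$)
$k{\left(s \right)} = 35 + 7 s$ ($k{\left(s \right)} = \left(5 + s\right) \left(-2 + 9\right) = \left(5 + s\right) 7 = 35 + 7 s$)
$k{\left(-5 \right)} \left(f{\left(7 \right)} - 35\right) = \left(35 + 7 \left(-5\right)\right) \left(- 9 \sqrt{2} \sqrt{7} - 35\right) = \left(35 - 35\right) \left(- 9 \sqrt{14} - 35\right) = 0 \left(-35 - 9 \sqrt{14}\right) = 0$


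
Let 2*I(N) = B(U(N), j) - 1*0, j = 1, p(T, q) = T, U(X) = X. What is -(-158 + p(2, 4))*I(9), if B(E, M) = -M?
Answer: -78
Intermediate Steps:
I(N) = -½ (I(N) = (-1*1 - 1*0)/2 = (-1 + 0)/2 = (½)*(-1) = -½)
-(-158 + p(2, 4))*I(9) = -(-158 + 2)*(-1)/2 = -(-156)*(-1)/2 = -1*78 = -78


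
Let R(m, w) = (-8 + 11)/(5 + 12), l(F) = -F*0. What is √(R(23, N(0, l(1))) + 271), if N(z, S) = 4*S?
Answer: √78370/17 ≈ 16.467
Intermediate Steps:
l(F) = 0
R(m, w) = 3/17
√(R(23, N(0, l(1))) + 271) = √(3/17 + 271) = √(4610/17) = √78370/17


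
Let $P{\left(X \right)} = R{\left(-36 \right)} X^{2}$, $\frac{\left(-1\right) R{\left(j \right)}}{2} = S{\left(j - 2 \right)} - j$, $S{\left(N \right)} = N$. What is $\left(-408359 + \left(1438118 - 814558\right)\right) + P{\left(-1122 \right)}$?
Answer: $5250737$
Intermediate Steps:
$R{\left(j \right)} = 4$ ($R{\left(j \right)} = - 2 \left(\left(j - 2\right) - j\right) = - 2 \left(\left(-2 + j\right) - j\right) = \left(-2\right) \left(-2\right) = 4$)
$P{\left(X \right)} = 4 X^{2}$
$\left(-408359 + \left(1438118 - 814558\right)\right) + P{\left(-1122 \right)} = \left(-408359 + \left(1438118 - 814558\right)\right) + 4 \left(-1122\right)^{2} = \left(-408359 + \left(1438118 - 814558\right)\right) + 4 \cdot 1258884 = \left(-408359 + 623560\right) + 5035536 = 215201 + 5035536 = 5250737$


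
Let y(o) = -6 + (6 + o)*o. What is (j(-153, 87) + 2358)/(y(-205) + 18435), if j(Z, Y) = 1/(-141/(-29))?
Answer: 332507/8350584 ≈ 0.039818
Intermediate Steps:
y(o) = -6 + o*(6 + o)
j(Z, Y) = 29/141 (j(Z, Y) = 1/(-141*(-1/29)) = 1/(141/29) = 29/141)
(j(-153, 87) + 2358)/(y(-205) + 18435) = (29/141 + 2358)/((-6 + (-205)² + 6*(-205)) + 18435) = 332507/(141*((-6 + 42025 - 1230) + 18435)) = 332507/(141*(40789 + 18435)) = (332507/141)/59224 = (332507/141)*(1/59224) = 332507/8350584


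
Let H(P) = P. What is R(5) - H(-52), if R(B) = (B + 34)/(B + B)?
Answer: 559/10 ≈ 55.900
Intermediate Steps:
R(B) = (34 + B)/(2*B) (R(B) = (34 + B)/((2*B)) = (34 + B)*(1/(2*B)) = (34 + B)/(2*B))
R(5) - H(-52) = (½)*(34 + 5)/5 - 1*(-52) = (½)*(⅕)*39 + 52 = 39/10 + 52 = 559/10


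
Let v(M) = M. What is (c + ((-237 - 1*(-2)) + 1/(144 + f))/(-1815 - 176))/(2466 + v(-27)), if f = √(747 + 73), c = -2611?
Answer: -25882166450/24178267971 + √205/48356535942 ≈ -1.0705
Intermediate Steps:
f = 2*√205 (f = √820 = 2*√205 ≈ 28.636)
(c + ((-237 - 1*(-2)) + 1/(144 + f))/(-1815 - 176))/(2466 + v(-27)) = (-2611 + ((-237 - 1*(-2)) + 1/(144 + 2*√205))/(-1815 - 176))/(2466 - 27) = (-2611 + ((-237 + 2) + 1/(144 + 2*√205))/(-1991))/2439 = (-2611 + (-235 + 1/(144 + 2*√205))*(-1/1991))*(1/2439) = (-2611 + (235/1991 - 1/(1991*(144 + 2*√205))))*(1/2439) = (-5198266/1991 - 1/(1991*(144 + 2*√205)))*(1/2439) = -5198266/4856049 - 1/(4856049*(144 + 2*√205))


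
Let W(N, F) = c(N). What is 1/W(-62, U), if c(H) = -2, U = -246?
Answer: -1/2 ≈ -0.50000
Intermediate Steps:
W(N, F) = -2
1/W(-62, U) = 1/(-2) = -1/2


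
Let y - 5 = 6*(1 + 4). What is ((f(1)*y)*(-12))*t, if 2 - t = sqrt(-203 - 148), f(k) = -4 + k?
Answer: 2520 - 3780*I*sqrt(39) ≈ 2520.0 - 23606.0*I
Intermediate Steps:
t = 2 - 3*I*sqrt(39) (t = 2 - sqrt(-203 - 148) = 2 - sqrt(-351) = 2 - 3*I*sqrt(39) ≈ 2.0 - 18.735*I)
y = 35 (y = 5 + 6*(1 + 4) = 5 + 6*5 = 5 + 30 = 35)
((f(1)*y)*(-12))*t = (((-4 + 1)*35)*(-12))*(2 - 3*I*sqrt(39)) = (-3*35*(-12))*(2 - 3*I*sqrt(39)) = (-105*(-12))*(2 - 3*I*sqrt(39)) = 1260*(2 - 3*I*sqrt(39)) = 2520 - 3780*I*sqrt(39)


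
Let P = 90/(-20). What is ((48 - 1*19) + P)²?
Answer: 2401/4 ≈ 600.25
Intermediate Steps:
P = -9/2 (P = 90*(-1/20) = -9/2 ≈ -4.5000)
((48 - 1*19) + P)² = ((48 - 1*19) - 9/2)² = ((48 - 19) - 9/2)² = (29 - 9/2)² = (49/2)² = 2401/4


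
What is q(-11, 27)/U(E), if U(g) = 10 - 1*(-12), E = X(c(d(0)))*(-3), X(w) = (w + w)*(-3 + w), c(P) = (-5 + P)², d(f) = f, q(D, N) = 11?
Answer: ½ ≈ 0.50000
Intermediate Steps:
X(w) = 2*w*(-3 + w) (X(w) = (2*w)*(-3 + w) = 2*w*(-3 + w))
E = -3300 (E = (2*(-5 + 0)²*(-3 + (-5 + 0)²))*(-3) = (2*(-5)²*(-3 + (-5)²))*(-3) = (2*25*(-3 + 25))*(-3) = (2*25*22)*(-3) = 1100*(-3) = -3300)
U(g) = 22 (U(g) = 10 + 12 = 22)
q(-11, 27)/U(E) = 11/22 = 11*(1/22) = ½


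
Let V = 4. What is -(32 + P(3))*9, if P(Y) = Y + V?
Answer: -351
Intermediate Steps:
P(Y) = 4 + Y (P(Y) = Y + 4 = 4 + Y)
-(32 + P(3))*9 = -(32 + (4 + 3))*9 = -(32 + 7)*9 = -39*9 = -1*351 = -351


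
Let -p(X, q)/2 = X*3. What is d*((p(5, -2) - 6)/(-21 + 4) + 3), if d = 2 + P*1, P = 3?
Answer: 435/17 ≈ 25.588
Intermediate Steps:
p(X, q) = -6*X (p(X, q) = -2*X*3 = -6*X)
d = 5 (d = 2 + 3*1 = 2 + 3 = 5)
d*((p(5, -2) - 6)/(-21 + 4) + 3) = 5*((-6*5 - 6)/(-21 + 4) + 3) = 5*((-30 - 6)/(-17) + 3) = 5*(-36*(-1/17) + 3) = 5*(36/17 + 3) = 5*(87/17) = 435/17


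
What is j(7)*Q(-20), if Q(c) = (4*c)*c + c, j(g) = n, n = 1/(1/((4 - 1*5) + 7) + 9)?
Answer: 1896/11 ≈ 172.36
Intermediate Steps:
n = 6/55 (n = 1/(1/((4 - 5) + 7) + 9) = 1/(1/(-1 + 7) + 9) = 1/(1/6 + 9) = 1/(55/6) = 6/55 ≈ 0.10909)
j(g) = 6/55
Q(c) = c + 4*c**2 (Q(c) = 4*c**2 + c = c + 4*c**2)
j(7)*Q(-20) = 6*(-20*(1 + 4*(-20)))/55 = 6*(-20*(1 - 80))/55 = 6*(-20*(-79))/55 = (6/55)*1580 = 1896/11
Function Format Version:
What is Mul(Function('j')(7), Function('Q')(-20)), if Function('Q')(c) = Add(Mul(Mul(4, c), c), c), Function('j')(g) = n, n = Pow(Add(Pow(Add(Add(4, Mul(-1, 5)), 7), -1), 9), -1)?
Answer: Rational(1896, 11) ≈ 172.36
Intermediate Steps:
n = Rational(6, 55) (n = Pow(Add(Pow(Add(Add(4, -5), 7), -1), 9), -1) = Pow(Add(Pow(Add(-1, 7), -1), 9), -1) = Pow(Add(Pow(6, -1), 9), -1) = Pow(Add(Rational(1, 6), 9), -1) = Pow(Rational(55, 6), -1) = Rational(6, 55) ≈ 0.10909)
Function('j')(g) = Rational(6, 55)
Function('Q')(c) = Add(c, Mul(4, Pow(c, 2))) (Function('Q')(c) = Add(Mul(4, Pow(c, 2)), c) = Add(c, Mul(4, Pow(c, 2))))
Mul(Function('j')(7), Function('Q')(-20)) = Mul(Rational(6, 55), Mul(-20, Add(1, Mul(4, -20)))) = Mul(Rational(6, 55), Mul(-20, Add(1, -80))) = Mul(Rational(6, 55), Mul(-20, -79)) = Mul(Rational(6, 55), 1580) = Rational(1896, 11)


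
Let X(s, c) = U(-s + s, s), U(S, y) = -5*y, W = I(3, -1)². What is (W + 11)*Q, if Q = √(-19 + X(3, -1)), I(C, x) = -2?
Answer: 15*I*√34 ≈ 87.464*I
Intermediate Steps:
W = 4 (W = (-2)² = 4)
X(s, c) = -5*s
Q = I*√34 (Q = √(-19 - 5*3) = √(-19 - 15) = √(-34) = I*√34 ≈ 5.8309*I)
(W + 11)*Q = (4 + 11)*(I*√34) = 15*(I*√34) = 15*I*√34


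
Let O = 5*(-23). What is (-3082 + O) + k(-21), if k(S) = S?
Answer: -3218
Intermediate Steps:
O = -115
(-3082 + O) + k(-21) = (-3082 - 115) - 21 = -3197 - 21 = -3218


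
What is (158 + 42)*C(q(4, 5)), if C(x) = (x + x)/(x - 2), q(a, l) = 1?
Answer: -400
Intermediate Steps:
C(x) = 2*x/(-2 + x) (C(x) = (2*x)/(-2 + x) = 2*x/(-2 + x))
(158 + 42)*C(q(4, 5)) = (158 + 42)*(2*1/(-2 + 1)) = 200*(2*1/(-1)) = 200*(2*1*(-1)) = 200*(-2) = -400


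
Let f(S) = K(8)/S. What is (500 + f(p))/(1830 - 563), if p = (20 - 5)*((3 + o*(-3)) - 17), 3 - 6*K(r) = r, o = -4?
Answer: 18001/45612 ≈ 0.39465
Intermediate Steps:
K(r) = 1/2 - r/6
p = -30 (p = (20 - 5)*((3 - 4*(-3)) - 17) = 15*((3 + 12) - 17) = 15*(15 - 17) = 15*(-2) = -30)
f(S) = -5/(6*S) (f(S) = (1/2 - 1/6*8)/S = (1/2 - 4/3)/S = -5/(6*S))
(500 + f(p))/(1830 - 563) = (500 - 5/6/(-30))/(1830 - 563) = (500 - 5/6*(-1/30))/1267 = (500 + 1/36)*(1/1267) = (18001/36)*(1/1267) = 18001/45612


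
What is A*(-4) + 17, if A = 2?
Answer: 9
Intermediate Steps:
A*(-4) + 17 = 2*(-4) + 17 = -8 + 17 = 9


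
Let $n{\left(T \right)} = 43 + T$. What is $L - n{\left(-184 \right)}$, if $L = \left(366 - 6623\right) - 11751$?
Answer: $-17867$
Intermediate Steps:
$L = -18008$ ($L = -6257 - 11751 = -18008$)
$L - n{\left(-184 \right)} = -18008 - \left(43 - 184\right) = -18008 - -141 = -18008 + 141 = -17867$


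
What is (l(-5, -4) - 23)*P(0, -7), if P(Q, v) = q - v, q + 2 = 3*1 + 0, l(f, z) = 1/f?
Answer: -928/5 ≈ -185.60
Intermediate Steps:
q = 1 (q = -2 + (3*1 + 0) = -2 + (3 + 0) = -2 + 3 = 1)
P(Q, v) = 1 - v
(l(-5, -4) - 23)*P(0, -7) = (1/(-5) - 23)*(1 - 1*(-7)) = (-⅕ - 23)*(1 + 7) = -116/5*8 = -928/5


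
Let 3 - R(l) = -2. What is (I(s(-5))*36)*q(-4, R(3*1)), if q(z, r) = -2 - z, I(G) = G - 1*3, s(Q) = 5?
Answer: 144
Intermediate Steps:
R(l) = 5 (R(l) = 3 - 1*(-2) = 3 + 2 = 5)
I(G) = -3 + G (I(G) = G - 3 = -3 + G)
(I(s(-5))*36)*q(-4, R(3*1)) = ((-3 + 5)*36)*(-2 - 1*(-4)) = (2*36)*(-2 + 4) = 72*2 = 144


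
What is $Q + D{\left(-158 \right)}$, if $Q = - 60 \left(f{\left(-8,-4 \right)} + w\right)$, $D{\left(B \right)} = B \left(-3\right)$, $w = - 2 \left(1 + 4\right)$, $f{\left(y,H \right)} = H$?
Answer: $1314$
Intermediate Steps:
$w = -10$ ($w = \left(-2\right) 5 = -10$)
$D{\left(B \right)} = - 3 B$
$Q = 840$ ($Q = - 60 \left(-4 - 10\right) = \left(-60\right) \left(-14\right) = 840$)
$Q + D{\left(-158 \right)} = 840 - -474 = 840 + 474 = 1314$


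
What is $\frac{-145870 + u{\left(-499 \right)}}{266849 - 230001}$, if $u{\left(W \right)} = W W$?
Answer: $\frac{14733}{5264} \approx 2.7988$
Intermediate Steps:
$u{\left(W \right)} = W^{2}$
$\frac{-145870 + u{\left(-499 \right)}}{266849 - 230001} = \frac{-145870 + \left(-499\right)^{2}}{266849 - 230001} = \frac{-145870 + 249001}{36848} = 103131 \cdot \frac{1}{36848} = \frac{14733}{5264}$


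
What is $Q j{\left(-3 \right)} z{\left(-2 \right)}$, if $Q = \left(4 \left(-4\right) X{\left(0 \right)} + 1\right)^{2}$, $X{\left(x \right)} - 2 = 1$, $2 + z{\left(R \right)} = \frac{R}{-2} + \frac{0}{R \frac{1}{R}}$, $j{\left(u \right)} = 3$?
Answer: $-6627$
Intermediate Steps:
$z{\left(R \right)} = -2 - \frac{R}{2}$ ($z{\left(R \right)} = -2 + \left(\frac{R}{-2} + \frac{0}{R \frac{1}{R}}\right) = -2 + \left(R \left(- \frac{1}{2}\right) + \frac{0}{1}\right) = -2 + \left(- \frac{R}{2} + 0 \cdot 1\right) = -2 + \left(- \frac{R}{2} + 0\right) = -2 - \frac{R}{2}$)
$X{\left(x \right)} = 3$ ($X{\left(x \right)} = 2 + 1 = 3$)
$Q = 2209$ ($Q = \left(4 \left(-4\right) 3 + 1\right)^{2} = \left(\left(-16\right) 3 + 1\right)^{2} = \left(-48 + 1\right)^{2} = \left(-47\right)^{2} = 2209$)
$Q j{\left(-3 \right)} z{\left(-2 \right)} = 2209 \cdot 3 \left(-2 - -1\right) = 6627 \left(-2 + 1\right) = 6627 \left(-1\right) = -6627$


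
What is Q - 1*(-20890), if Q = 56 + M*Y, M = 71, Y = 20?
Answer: 22366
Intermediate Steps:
Q = 1476 (Q = 56 + 71*20 = 56 + 1420 = 1476)
Q - 1*(-20890) = 1476 - 1*(-20890) = 1476 + 20890 = 22366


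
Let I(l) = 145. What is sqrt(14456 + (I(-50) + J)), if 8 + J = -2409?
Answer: 2*sqrt(3046) ≈ 110.38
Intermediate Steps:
J = -2417 (J = -8 - 2409 = -2417)
sqrt(14456 + (I(-50) + J)) = sqrt(14456 + (145 - 2417)) = sqrt(14456 - 2272) = sqrt(12184) = 2*sqrt(3046)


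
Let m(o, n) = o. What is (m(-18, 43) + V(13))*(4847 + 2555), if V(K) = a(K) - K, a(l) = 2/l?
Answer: -2968202/13 ≈ -2.2832e+5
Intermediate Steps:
V(K) = -K + 2/K (V(K) = 2/K - K = -K + 2/K)
(m(-18, 43) + V(13))*(4847 + 2555) = (-18 + (-1*13 + 2/13))*(4847 + 2555) = (-18 + (-13 + 2*(1/13)))*7402 = (-18 + (-13 + 2/13))*7402 = (-18 - 167/13)*7402 = -401/13*7402 = -2968202/13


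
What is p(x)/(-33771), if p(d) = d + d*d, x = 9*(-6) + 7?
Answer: -2162/33771 ≈ -0.064019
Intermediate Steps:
x = -47 (x = -54 + 7 = -47)
p(d) = d + d²
p(x)/(-33771) = -47*(1 - 47)/(-33771) = -47*(-46)*(-1/33771) = 2162*(-1/33771) = -2162/33771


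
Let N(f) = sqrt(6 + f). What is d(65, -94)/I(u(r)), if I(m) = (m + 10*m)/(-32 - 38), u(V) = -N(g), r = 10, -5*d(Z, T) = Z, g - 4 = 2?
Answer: -455*sqrt(3)/33 ≈ -23.881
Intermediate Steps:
g = 6 (g = 4 + 2 = 6)
d(Z, T) = -Z/5
u(V) = -2*sqrt(3) (u(V) = -sqrt(6 + 6) = -sqrt(12) = -2*sqrt(3))
I(m) = -11*m/70 (I(m) = (11*m)/(-70) = (11*m)*(-1/70) = -11*m/70)
d(65, -94)/I(u(r)) = (-1/5*65)/((-(-11)*sqrt(3)/35)) = -13*35*sqrt(3)/33 = -455*sqrt(3)/33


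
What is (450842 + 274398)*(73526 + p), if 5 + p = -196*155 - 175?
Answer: 31160661840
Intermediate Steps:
p = -30560 (p = -5 + (-196*155 - 175) = -5 + (-30380 - 175) = -5 - 30555 = -30560)
(450842 + 274398)*(73526 + p) = (450842 + 274398)*(73526 - 30560) = 725240*42966 = 31160661840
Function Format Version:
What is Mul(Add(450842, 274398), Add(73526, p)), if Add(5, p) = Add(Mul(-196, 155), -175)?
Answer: 31160661840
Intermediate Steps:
p = -30560 (p = Add(-5, Add(Mul(-196, 155), -175)) = Add(-5, Add(-30380, -175)) = Add(-5, -30555) = -30560)
Mul(Add(450842, 274398), Add(73526, p)) = Mul(Add(450842, 274398), Add(73526, -30560)) = Mul(725240, 42966) = 31160661840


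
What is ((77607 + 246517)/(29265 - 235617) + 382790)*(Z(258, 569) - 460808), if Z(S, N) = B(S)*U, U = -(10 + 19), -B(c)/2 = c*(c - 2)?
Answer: 16636972910745566/12897 ≈ 1.2900e+12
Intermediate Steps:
B(c) = -2*c*(-2 + c) (B(c) = -2*c*(c - 2) = -2*c*(-2 + c))
U = -29 (U = -1*29 = -29)
Z(S, N) = -58*S*(2 - S) (Z(S, N) = (2*S*(2 - S))*(-29) = -58*S*(2 - S))
((77607 + 246517)/(29265 - 235617) + 382790)*(Z(258, 569) - 460808) = ((77607 + 246517)/(29265 - 235617) + 382790)*(58*258*(-2 + 258) - 460808) = (324124/(-206352) + 382790)*(58*258*256 - 460808) = (324124*(-1/206352) + 382790)*(3830784 - 460808) = (-81031/51588 + 382790)*3369976 = (19747289489/51588)*3369976 = 16636972910745566/12897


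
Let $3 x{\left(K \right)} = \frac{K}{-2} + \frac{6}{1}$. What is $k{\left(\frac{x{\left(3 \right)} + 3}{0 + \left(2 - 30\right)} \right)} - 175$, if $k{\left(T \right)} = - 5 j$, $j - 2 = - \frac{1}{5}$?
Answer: $-184$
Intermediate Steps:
$j = \frac{9}{5}$ ($j = 2 - \frac{1}{5} = \frac{9}{5} \approx 1.8$)
$x{\left(K \right)} = 2 - \frac{K}{6}$ ($x{\left(K \right)} = \frac{\frac{K}{-2} + \frac{6}{1}}{3} = \frac{K \left(- \frac{1}{2}\right) + 6 \cdot 1}{3} = \frac{- \frac{K}{2} + 6}{3} = \frac{6 - \frac{K}{2}}{3} = 2 - \frac{K}{6}$)
$k{\left(T \right)} = -9$ ($k{\left(T \right)} = \left(-5\right) \frac{9}{5} = -9$)
$k{\left(\frac{x{\left(3 \right)} + 3}{0 + \left(2 - 30\right)} \right)} - 175 = -9 - 175 = -184$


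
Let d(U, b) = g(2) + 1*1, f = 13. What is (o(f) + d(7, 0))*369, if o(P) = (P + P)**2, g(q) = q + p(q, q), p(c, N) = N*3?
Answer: 252765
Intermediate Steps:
p(c, N) = 3*N
g(q) = 4*q (g(q) = q + 3*q = 4*q)
o(P) = 4*P**2 (o(P) = (2*P)**2 = 4*P**2)
d(U, b) = 9 (d(U, b) = 4*2 + 1*1 = 8 + 1 = 9)
(o(f) + d(7, 0))*369 = (4*13**2 + 9)*369 = (4*169 + 9)*369 = (676 + 9)*369 = 685*369 = 252765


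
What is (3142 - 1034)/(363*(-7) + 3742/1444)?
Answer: -1521976/1832731 ≈ -0.83044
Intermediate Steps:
(3142 - 1034)/(363*(-7) + 3742/1444) = 2108/(-2541 + 3742*(1/1444)) = 2108/(-2541 + 1871/722) = 2108/(-1832731/722) = 2108*(-722/1832731) = -1521976/1832731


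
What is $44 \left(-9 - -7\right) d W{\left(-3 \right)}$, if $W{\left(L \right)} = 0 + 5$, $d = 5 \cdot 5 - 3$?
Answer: $-9680$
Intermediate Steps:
$d = 22$ ($d = 25 - 3 = 22$)
$W{\left(L \right)} = 5$
$44 \left(-9 - -7\right) d W{\left(-3 \right)} = 44 \left(-9 - -7\right) 22 \cdot 5 = 44 \left(-9 + 7\right) 110 = 44 \left(-2\right) 110 = \left(-88\right) 110 = -9680$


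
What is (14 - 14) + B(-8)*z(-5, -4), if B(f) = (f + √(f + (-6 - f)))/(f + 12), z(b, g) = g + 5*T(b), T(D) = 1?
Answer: -2 + I*√6/4 ≈ -2.0 + 0.61237*I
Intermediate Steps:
z(b, g) = 5 + g (z(b, g) = g + 5*1 = g + 5 = 5 + g)
B(f) = (f + I*√6)/(12 + f) (B(f) = (f + √(-6))/(12 + f) = (f + I*√6)/(12 + f))
(14 - 14) + B(-8)*z(-5, -4) = (14 - 14) + ((-8 + I*√6)/(12 - 8))*(5 - 4) = 0 + ((-8 + I*√6)/4)*1 = 0 + (-2 + I*√6/4)*1 = 0 + (-2 + I*√6/4) = -2 + I*√6/4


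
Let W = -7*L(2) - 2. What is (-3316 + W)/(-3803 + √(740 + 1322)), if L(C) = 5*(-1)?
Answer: 1783607/2065821 + 469*√2062/2065821 ≈ 0.87370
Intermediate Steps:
L(C) = -5
W = 33 (W = -7*(-5) - 2 = 35 - 2 = 33)
(-3316 + W)/(-3803 + √(740 + 1322)) = (-3316 + 33)/(-3803 + √(740 + 1322)) = -3283/(-3803 + √2062)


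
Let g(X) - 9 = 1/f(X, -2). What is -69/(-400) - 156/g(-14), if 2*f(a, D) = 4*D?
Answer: -49437/2800 ≈ -17.656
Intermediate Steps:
f(a, D) = 2*D (f(a, D) = (4*D)/2 = 2*D)
g(X) = 35/4 (g(X) = 9 + 1/(2*(-2)) = 9 + 1/(-4) = 9 - 1/4 = 35/4)
-69/(-400) - 156/g(-14) = -69/(-400) - 156/35/4 = -69*(-1/400) - 156*4/35 = 69/400 - 624/35 = -49437/2800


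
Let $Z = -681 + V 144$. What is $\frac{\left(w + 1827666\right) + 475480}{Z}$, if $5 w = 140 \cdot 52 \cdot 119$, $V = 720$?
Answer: $\frac{825470}{34333} \approx 24.043$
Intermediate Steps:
$Z = 102999$ ($Z = -681 + 720 \cdot 144 = -681 + 103680 = 102999$)
$w = 173264$ ($w = \frac{140 \cdot 52 \cdot 119}{5} = \frac{7280 \cdot 119}{5} = \frac{1}{5} \cdot 866320 = 173264$)
$\frac{\left(w + 1827666\right) + 475480}{Z} = \frac{\left(173264 + 1827666\right) + 475480}{102999} = \left(2000930 + 475480\right) \frac{1}{102999} = 2476410 \cdot \frac{1}{102999} = \frac{825470}{34333}$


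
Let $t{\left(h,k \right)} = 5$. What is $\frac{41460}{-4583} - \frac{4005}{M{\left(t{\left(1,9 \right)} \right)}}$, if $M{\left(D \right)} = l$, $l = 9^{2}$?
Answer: $- \frac{2412575}{41247} \approx -58.491$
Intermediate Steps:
$l = 81$
$M{\left(D \right)} = 81$
$\frac{41460}{-4583} - \frac{4005}{M{\left(t{\left(1,9 \right)} \right)}} = \frac{41460}{-4583} - \frac{4005}{81} = 41460 \left(- \frac{1}{4583}\right) - \frac{445}{9} = - \frac{41460}{4583} - \frac{445}{9} = - \frac{2412575}{41247}$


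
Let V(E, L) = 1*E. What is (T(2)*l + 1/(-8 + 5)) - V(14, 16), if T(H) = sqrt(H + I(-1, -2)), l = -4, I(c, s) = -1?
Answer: -55/3 ≈ -18.333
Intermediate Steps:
V(E, L) = E
T(H) = sqrt(-1 + H) (T(H) = sqrt(H - 1) = sqrt(-1 + H))
(T(2)*l + 1/(-8 + 5)) - V(14, 16) = (sqrt(-1 + 2)*(-4) + 1/(-8 + 5)) - 1*14 = (sqrt(1)*(-4) + 1/(-3)) - 14 = (1*(-4) - 1/3) - 14 = (-4 - 1/3) - 14 = -13/3 - 14 = -55/3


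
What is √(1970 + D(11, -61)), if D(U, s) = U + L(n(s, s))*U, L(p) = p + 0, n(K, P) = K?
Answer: √1310 ≈ 36.194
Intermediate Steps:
L(p) = p
D(U, s) = U + U*s (D(U, s) = U + s*U = U + U*s)
√(1970 + D(11, -61)) = √(1970 + 11*(1 - 61)) = √(1970 + 11*(-60)) = √(1970 - 660) = √1310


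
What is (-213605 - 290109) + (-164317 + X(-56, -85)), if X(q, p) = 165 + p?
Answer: -667951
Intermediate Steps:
(-213605 - 290109) + (-164317 + X(-56, -85)) = (-213605 - 290109) + (-164317 + (165 - 85)) = -503714 + (-164317 + 80) = -503714 - 164237 = -667951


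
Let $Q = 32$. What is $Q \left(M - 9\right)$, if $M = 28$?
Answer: $608$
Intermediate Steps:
$Q \left(M - 9\right) = 32 \left(28 - 9\right) = 32 \cdot 19 = 608$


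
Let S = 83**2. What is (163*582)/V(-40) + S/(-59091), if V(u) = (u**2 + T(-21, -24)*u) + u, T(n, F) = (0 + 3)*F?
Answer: 929189941/43727340 ≈ 21.250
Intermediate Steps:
T(n, F) = 3*F
V(u) = u**2 - 71*u (V(u) = (u**2 + (3*(-24))*u) + u = (u**2 - 72*u) + u = u**2 - 71*u)
S = 6889
(163*582)/V(-40) + S/(-59091) = (163*582)/((-40*(-71 - 40))) + 6889/(-59091) = 94866/((-40*(-111))) + 6889*(-1/59091) = 94866/4440 - 6889/59091 = 94866*(1/4440) - 6889/59091 = 15811/740 - 6889/59091 = 929189941/43727340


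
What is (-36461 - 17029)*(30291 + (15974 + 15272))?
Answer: -3291614130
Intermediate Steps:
(-36461 - 17029)*(30291 + (15974 + 15272)) = -53490*(30291 + 31246) = -53490*61537 = -3291614130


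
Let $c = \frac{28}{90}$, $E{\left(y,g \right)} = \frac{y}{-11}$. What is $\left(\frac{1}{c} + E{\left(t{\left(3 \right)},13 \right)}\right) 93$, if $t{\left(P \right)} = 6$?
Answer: $\frac{38223}{154} \approx 248.2$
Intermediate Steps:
$E{\left(y,g \right)} = - \frac{y}{11}$ ($E{\left(y,g \right)} = y \left(- \frac{1}{11}\right) = - \frac{y}{11}$)
$c = \frac{14}{45}$ ($c = 28 \cdot \frac{1}{90} = \frac{14}{45} \approx 0.31111$)
$\left(\frac{1}{c} + E{\left(t{\left(3 \right)},13 \right)}\right) 93 = \left(\frac{1}{\frac{14}{45}} - \frac{6}{11}\right) 93 = \left(\frac{45}{14} - \frac{6}{11}\right) 93 = \frac{411}{154} \cdot 93 = \frac{38223}{154}$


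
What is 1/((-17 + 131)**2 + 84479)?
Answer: 1/97475 ≈ 1.0259e-5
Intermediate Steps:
1/((-17 + 131)**2 + 84479) = 1/(114**2 + 84479) = 1/(12996 + 84479) = 1/97475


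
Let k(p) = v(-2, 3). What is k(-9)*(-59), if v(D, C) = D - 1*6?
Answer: 472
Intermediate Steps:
v(D, C) = -6 + D (v(D, C) = D - 6 = -6 + D)
k(p) = -8 (k(p) = -6 - 2 = -8)
k(-9)*(-59) = -8*(-59) = 472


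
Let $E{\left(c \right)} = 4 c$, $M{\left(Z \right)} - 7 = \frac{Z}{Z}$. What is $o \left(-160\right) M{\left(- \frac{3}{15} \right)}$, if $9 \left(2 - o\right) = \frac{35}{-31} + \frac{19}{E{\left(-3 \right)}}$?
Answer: $- \frac{2465600}{837} \approx -2945.8$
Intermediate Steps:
$M{\left(Z \right)} = 8$ ($M{\left(Z \right)} = 7 + \frac{Z}{Z} = 7 + 1 = 8$)
$o = \frac{7705}{3348}$ ($o = 2 - \frac{\frac{35}{-31} + \frac{19}{4 \left(-3\right)}}{9} = 2 - \frac{35 \left(- \frac{1}{31}\right) + \frac{19}{-12}}{9} = 2 - \frac{- \frac{35}{31} + 19 \left(- \frac{1}{12}\right)}{9} = 2 - \frac{- \frac{35}{31} - \frac{19}{12}}{9} = 2 - - \frac{1009}{3348} = 2 + \frac{1009}{3348} = \frac{7705}{3348} \approx 2.3014$)
$o \left(-160\right) M{\left(- \frac{3}{15} \right)} = \frac{7705}{3348} \left(-160\right) 8 = \left(- \frac{308200}{837}\right) 8 = - \frac{2465600}{837}$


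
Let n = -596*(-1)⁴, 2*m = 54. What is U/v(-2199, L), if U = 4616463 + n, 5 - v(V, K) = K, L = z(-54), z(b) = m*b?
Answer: 4615867/1463 ≈ 3155.1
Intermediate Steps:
m = 27 (m = (½)*54 = 27)
z(b) = 27*b
n = -596 (n = -596*1 = -596)
L = -1458 (L = 27*(-54) = -1458)
v(V, K) = 5 - K
U = 4615867 (U = 4616463 - 596 = 4615867)
U/v(-2199, L) = 4615867/(5 - 1*(-1458)) = 4615867/(5 + 1458) = 4615867/1463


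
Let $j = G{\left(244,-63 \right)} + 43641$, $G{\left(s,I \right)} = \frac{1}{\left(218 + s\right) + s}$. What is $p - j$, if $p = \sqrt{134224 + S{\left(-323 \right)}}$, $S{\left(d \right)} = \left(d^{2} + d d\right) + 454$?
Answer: $- \frac{30810547}{706} + 2 \sqrt{85834} \approx -43055.0$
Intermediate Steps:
$G{\left(s,I \right)} = \frac{1}{218 + 2 s}$
$S{\left(d \right)} = 454 + 2 d^{2}$ ($S{\left(d \right)} = \left(d^{2} + d^{2}\right) + 454 = 2 d^{2} + 454 = 454 + 2 d^{2}$)
$p = 2 \sqrt{85834}$ ($p = \sqrt{134224 + \left(454 + 2 \left(-323\right)^{2}\right)} = \sqrt{134224 + \left(454 + 2 \cdot 104329\right)} = \sqrt{134224 + \left(454 + 208658\right)} = \sqrt{134224 + 209112} = \sqrt{343336} = 2 \sqrt{85834} \approx 585.95$)
$j = \frac{30810547}{706}$ ($j = \frac{1}{2 \left(109 + 244\right)} + 43641 = \frac{1}{2 \cdot 353} + 43641 = \frac{1}{2} \cdot \frac{1}{353} + 43641 = \frac{1}{706} + 43641 = \frac{30810547}{706} \approx 43641.0$)
$p - j = 2 \sqrt{85834} - \frac{30810547}{706} = - \frac{30810547}{706} + 2 \sqrt{85834}$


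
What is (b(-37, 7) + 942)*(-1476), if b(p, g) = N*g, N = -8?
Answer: -1307736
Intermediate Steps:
b(p, g) = -8*g
(b(-37, 7) + 942)*(-1476) = (-8*7 + 942)*(-1476) = (-56 + 942)*(-1476) = 886*(-1476) = -1307736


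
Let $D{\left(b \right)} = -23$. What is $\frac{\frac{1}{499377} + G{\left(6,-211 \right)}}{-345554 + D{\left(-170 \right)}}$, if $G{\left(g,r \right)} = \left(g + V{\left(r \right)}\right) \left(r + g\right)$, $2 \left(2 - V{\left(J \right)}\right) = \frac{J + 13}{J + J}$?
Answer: $\frac{335473977523}{72825892733238} \approx 0.0046065$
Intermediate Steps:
$V{\left(J \right)} = 2 - \frac{13 + J}{4 J}$ ($V{\left(J \right)} = 2 - \frac{\left(J + 13\right) \frac{1}{J + J}}{2} = 2 - \frac{\left(13 + J\right) \frac{1}{2 J}}{2} = 2 - \frac{\frac{1}{2} \frac{1}{J} \left(13 + J\right)}{2} = 2 - \frac{13 + J}{4 J}$)
$G{\left(g,r \right)} = \left(g + r\right) \left(g + \frac{-13 + 7 r}{4 r}\right)$ ($G{\left(g,r \right)} = \left(g + \frac{-13 + 7 r}{4 r}\right) \left(r + g\right) = \left(g + \frac{-13 + 7 r}{4 r}\right) \left(g + r\right) = \left(g + r\right) \left(g + \frac{-13 + 7 r}{4 r}\right)$)
$\frac{\frac{1}{499377} + G{\left(6,-211 \right)}}{-345554 + D{\left(-170 \right)}} = \frac{\frac{1}{499377} + \frac{6 \left(-13 + 7 \left(-211\right)\right) - 211 \left(-13 + 4 \cdot 6^{2} + 7 \left(-211\right) + 4 \cdot 6 \left(-211\right)\right)}{4 \left(-211\right)}}{-345554 - 23} = \frac{\frac{1}{499377} + \frac{1}{4} \left(- \frac{1}{211}\right) \left(6 \left(-13 - 1477\right) - 211 \left(-13 + 4 \cdot 36 - 1477 - 5064\right)\right)}{-345577} = \left(\frac{1}{499377} + \frac{1}{4} \left(- \frac{1}{211}\right) \left(6 \left(-1490\right) - 211 \left(-13 + 144 - 1477 - 5064\right)\right)\right) \left(- \frac{1}{345577}\right) = \left(\frac{1}{499377} + \frac{1}{4} \left(- \frac{1}{211}\right) \left(-8940 - -1352510\right)\right) \left(- \frac{1}{345577}\right) = \left(\frac{1}{499377} + \frac{1}{4} \left(- \frac{1}{211}\right) \left(-8940 + 1352510\right)\right) \left(- \frac{1}{345577}\right) = \left(\frac{1}{499377} + \frac{1}{4} \left(- \frac{1}{211}\right) 1343570\right) \left(- \frac{1}{345577}\right) = \left(\frac{1}{499377} - \frac{671785}{422}\right) \left(- \frac{1}{345577}\right) = \left(- \frac{335473977523}{210737094}\right) \left(- \frac{1}{345577}\right) = \frac{335473977523}{72825892733238}$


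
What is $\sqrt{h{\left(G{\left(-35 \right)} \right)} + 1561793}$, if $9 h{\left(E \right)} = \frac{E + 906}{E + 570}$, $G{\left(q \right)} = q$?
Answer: $\frac{\sqrt{4023218278810}}{1605} \approx 1249.7$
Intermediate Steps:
$h{\left(E \right)} = \frac{906 + E}{9 \left(570 + E\right)}$ ($h{\left(E \right)} = \frac{\left(E + 906\right) \frac{1}{E + 570}}{9} = \frac{\left(906 + E\right) \frac{1}{570 + E}}{9} = \frac{\frac{1}{570 + E} \left(906 + E\right)}{9} = \frac{906 + E}{9 \left(570 + E\right)}$)
$\sqrt{h{\left(G{\left(-35 \right)} \right)} + 1561793} = \sqrt{\frac{906 - 35}{9 \left(570 - 35\right)} + 1561793} = \sqrt{\frac{1}{9} \cdot \frac{1}{535} \cdot 871 + 1561793} = \sqrt{\frac{871}{4815} + 1561793} = \sqrt{\frac{7520034166}{4815}} = \frac{\sqrt{4023218278810}}{1605}$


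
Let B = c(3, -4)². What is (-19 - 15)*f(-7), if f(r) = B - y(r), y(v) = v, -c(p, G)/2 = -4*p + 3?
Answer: -11254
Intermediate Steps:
c(p, G) = -6 + 8*p (c(p, G) = -2*(-4*p + 3) = -2*(3 - 4*p) = -6 + 8*p)
B = 324 (B = (-6 + 8*3)² = (-6 + 24)² = 18² = 324)
f(r) = 324 - r
(-19 - 15)*f(-7) = (-19 - 15)*(324 - 1*(-7)) = -34*(324 + 7) = -34*331 = -11254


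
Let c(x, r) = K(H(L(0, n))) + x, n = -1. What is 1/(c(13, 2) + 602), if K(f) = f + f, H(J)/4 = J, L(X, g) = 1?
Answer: 1/623 ≈ 0.0016051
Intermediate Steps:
H(J) = 4*J
K(f) = 2*f
c(x, r) = 8 + x (c(x, r) = 2*(4*1) + x = 2*4 + x = 8 + x)
1/(c(13, 2) + 602) = 1/((8 + 13) + 602) = 1/(21 + 602) = 1/623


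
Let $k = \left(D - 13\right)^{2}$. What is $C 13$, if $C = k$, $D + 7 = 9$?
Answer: $1573$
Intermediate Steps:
$D = 2$ ($D = -7 + 9 = 2$)
$k = 121$ ($k = \left(2 - 13\right)^{2} = \left(-11\right)^{2} = 121$)
$C = 121$
$C 13 = 121 \cdot 13 = 1573$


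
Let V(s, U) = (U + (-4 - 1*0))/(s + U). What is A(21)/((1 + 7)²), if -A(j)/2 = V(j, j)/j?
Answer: -17/28224 ≈ -0.00060232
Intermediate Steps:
V(s, U) = (-4 + U)/(U + s) (V(s, U) = (U + (-4 + 0))/(U + s) = (U - 4)/(U + s) = (-4 + U)/(U + s))
A(j) = -(-4 + j)/j² (A(j) = -2*(-4 + j)/(j + j)/j = -2*(-4 + j)/((2*j))/j = -2*(1/(2*j))*(-4 + j)/j = -2*(-4 + j)/(2*j)/j = -(-4 + j)/j²)
A(21)/((1 + 7)²) = ((4 - 1*21)/21²)/((1 + 7)²) = ((4 - 21)/441)/(8²) = ((1/441)*(-17))/64 = -17/441*1/64 = -17/28224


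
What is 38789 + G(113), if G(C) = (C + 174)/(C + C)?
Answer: 8766601/226 ≈ 38790.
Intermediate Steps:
G(C) = (174 + C)/(2*C) (G(C) = (174 + C)/((2*C)) = (174 + C)*(1/(2*C)) = (174 + C)/(2*C))
38789 + G(113) = 38789 + (1/2)*(174 + 113)/113 = 38789 + (1/2)*(1/113)*287 = 38789 + 287/226 = 8766601/226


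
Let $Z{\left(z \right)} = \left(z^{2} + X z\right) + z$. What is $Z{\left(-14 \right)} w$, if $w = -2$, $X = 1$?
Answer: $-336$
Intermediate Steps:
$Z{\left(z \right)} = z^{2} + 2 z$ ($Z{\left(z \right)} = \left(z^{2} + 1 z\right) + z = \left(z^{2} + z\right) + z = \left(z + z^{2}\right) + z = z^{2} + 2 z$)
$Z{\left(-14 \right)} w = - 14 \left(2 - 14\right) \left(-2\right) = \left(-14\right) \left(-12\right) \left(-2\right) = 168 \left(-2\right) = -336$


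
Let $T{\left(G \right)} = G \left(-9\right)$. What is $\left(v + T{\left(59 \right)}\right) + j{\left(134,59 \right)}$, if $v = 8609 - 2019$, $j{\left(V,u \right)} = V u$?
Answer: $13965$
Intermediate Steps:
$T{\left(G \right)} = - 9 G$
$v = 6590$ ($v = 8609 - 2019 = 6590$)
$\left(v + T{\left(59 \right)}\right) + j{\left(134,59 \right)} = \left(6590 - 531\right) + 134 \cdot 59 = \left(6590 - 531\right) + 7906 = 6059 + 7906 = 13965$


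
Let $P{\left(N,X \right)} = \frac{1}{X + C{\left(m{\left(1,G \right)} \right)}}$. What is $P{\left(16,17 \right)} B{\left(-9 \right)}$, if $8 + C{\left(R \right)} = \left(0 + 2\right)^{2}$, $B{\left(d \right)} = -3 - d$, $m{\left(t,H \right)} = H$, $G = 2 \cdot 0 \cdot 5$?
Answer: $\frac{6}{13} \approx 0.46154$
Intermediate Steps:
$G = 0$ ($G = 0 \cdot 5 = 0$)
$C{\left(R \right)} = -4$ ($C{\left(R \right)} = -8 + \left(0 + 2\right)^{2} = -8 + 2^{2} = -8 + 4 = -4$)
$P{\left(N,X \right)} = \frac{1}{-4 + X}$ ($P{\left(N,X \right)} = \frac{1}{X - 4} = \frac{1}{-4 + X}$)
$P{\left(16,17 \right)} B{\left(-9 \right)} = \frac{-3 - -9}{-4 + 17} = \frac{-3 + 9}{13} = \frac{1}{13} \cdot 6 = \frac{6}{13}$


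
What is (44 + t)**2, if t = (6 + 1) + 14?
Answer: 4225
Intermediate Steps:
t = 21 (t = 7 + 14 = 21)
(44 + t)**2 = (44 + 21)**2 = 65**2 = 4225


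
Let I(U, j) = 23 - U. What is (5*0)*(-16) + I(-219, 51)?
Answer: 242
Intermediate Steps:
(5*0)*(-16) + I(-219, 51) = (5*0)*(-16) + (23 - 1*(-219)) = 0*(-16) + (23 + 219) = 0 + 242 = 242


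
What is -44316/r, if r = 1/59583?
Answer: -2640480228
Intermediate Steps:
r = 1/59583 ≈ 1.6783e-5
-44316/r = -44316/1/59583 = -44316*59583 = -2640480228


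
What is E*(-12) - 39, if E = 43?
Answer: -555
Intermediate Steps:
E*(-12) - 39 = 43*(-12) - 39 = -516 - 39 = -555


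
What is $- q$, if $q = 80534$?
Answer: $-80534$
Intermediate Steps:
$- q = \left(-1\right) 80534 = -80534$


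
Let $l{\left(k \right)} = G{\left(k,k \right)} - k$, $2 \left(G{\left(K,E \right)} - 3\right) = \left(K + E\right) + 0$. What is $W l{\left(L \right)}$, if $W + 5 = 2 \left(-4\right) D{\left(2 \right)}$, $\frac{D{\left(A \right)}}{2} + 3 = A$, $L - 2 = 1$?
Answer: $33$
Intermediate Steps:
$L = 3$ ($L = 2 + 1 = 3$)
$D{\left(A \right)} = -6 + 2 A$
$W = 11$ ($W = -5 + 2 \left(-4\right) \left(-6 + 2 \cdot 2\right) = -5 - 8 \left(-6 + 4\right) = -5 - -16 = -5 + 16 = 11$)
$G{\left(K,E \right)} = 3 + \frac{E}{2} + \frac{K}{2}$ ($G{\left(K,E \right)} = 3 + \frac{\left(K + E\right) + 0}{2} = 3 + \frac{\left(E + K\right) + 0}{2} = 3 + \frac{E + K}{2} = 3 + \left(\frac{E}{2} + \frac{K}{2}\right) = 3 + \frac{E}{2} + \frac{K}{2}$)
$l{\left(k \right)} = 3$ ($l{\left(k \right)} = \left(3 + \frac{k}{2} + \frac{k}{2}\right) - k = \left(3 + k\right) - k = 3$)
$W l{\left(L \right)} = 11 \cdot 3 = 33$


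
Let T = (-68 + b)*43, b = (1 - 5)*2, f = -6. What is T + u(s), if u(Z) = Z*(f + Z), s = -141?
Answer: 17459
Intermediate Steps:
u(Z) = Z*(-6 + Z)
b = -8 (b = -4*2 = -8)
T = -3268 (T = (-68 - 8)*43 = -76*43 = -3268)
T + u(s) = -3268 - 141*(-6 - 141) = -3268 - 141*(-147) = -3268 + 20727 = 17459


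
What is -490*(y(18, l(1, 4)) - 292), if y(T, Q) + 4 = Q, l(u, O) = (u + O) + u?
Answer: 142100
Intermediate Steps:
l(u, O) = O + 2*u (l(u, O) = (O + u) + u = O + 2*u)
y(T, Q) = -4 + Q
-490*(y(18, l(1, 4)) - 292) = -490*((-4 + (4 + 2*1)) - 292) = -490*((-4 + (4 + 2)) - 292) = -490*((-4 + 6) - 292) = -490*(2 - 292) = -490*(-290) = 142100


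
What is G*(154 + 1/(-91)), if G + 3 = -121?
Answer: -1737612/91 ≈ -19095.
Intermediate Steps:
G = -124 (G = -3 - 121 = -124)
G*(154 + 1/(-91)) = -124*(154 + 1/(-91)) = -124*(154 - 1/91) = -124*14013/91 = -1737612/91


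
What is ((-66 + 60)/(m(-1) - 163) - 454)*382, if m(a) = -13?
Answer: -7630259/44 ≈ -1.7342e+5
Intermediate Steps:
((-66 + 60)/(m(-1) - 163) - 454)*382 = ((-66 + 60)/(-13 - 163) - 454)*382 = (-6/(-176) - 454)*382 = (-6*(-1/176) - 454)*382 = (3/88 - 454)*382 = -39949/88*382 = -7630259/44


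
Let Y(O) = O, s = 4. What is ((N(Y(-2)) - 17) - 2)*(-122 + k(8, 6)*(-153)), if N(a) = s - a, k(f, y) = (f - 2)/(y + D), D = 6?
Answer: 5161/2 ≈ 2580.5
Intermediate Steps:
k(f, y) = (-2 + f)/(6 + y) (k(f, y) = (f - 2)/(y + 6) = (-2 + f)/(6 + y))
N(a) = 4 - a
((N(Y(-2)) - 17) - 2)*(-122 + k(8, 6)*(-153)) = (((4 - 1*(-2)) - 17) - 2)*(-122 + ((-2 + 8)/(6 + 6))*(-153)) = (((4 + 2) - 17) - 2)*(-122 + (6/12)*(-153)) = ((6 - 17) - 2)*(-122 + ((1/12)*6)*(-153)) = (-11 - 2)*(-122 + (½)*(-153)) = -13*(-122 - 153/2) = -13*(-397/2) = 5161/2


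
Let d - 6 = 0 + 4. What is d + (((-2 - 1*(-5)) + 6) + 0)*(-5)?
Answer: -35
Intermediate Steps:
d = 10 (d = 6 + (0 + 4) = 6 + 4 = 10)
d + (((-2 - 1*(-5)) + 6) + 0)*(-5) = 10 + (((-2 - 1*(-5)) + 6) + 0)*(-5) = 10 + (((-2 + 5) + 6) + 0)*(-5) = 10 + ((3 + 6) + 0)*(-5) = 10 + (9 + 0)*(-5) = 10 + 9*(-5) = 10 - 45 = -35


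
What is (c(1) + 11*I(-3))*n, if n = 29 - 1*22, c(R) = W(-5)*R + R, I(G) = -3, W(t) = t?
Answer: -259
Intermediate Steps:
c(R) = -4*R (c(R) = -5*R + R = -4*R)
n = 7 (n = 29 - 22 = 7)
(c(1) + 11*I(-3))*n = (-4*1 + 11*(-3))*7 = (-4 - 33)*7 = -37*7 = -259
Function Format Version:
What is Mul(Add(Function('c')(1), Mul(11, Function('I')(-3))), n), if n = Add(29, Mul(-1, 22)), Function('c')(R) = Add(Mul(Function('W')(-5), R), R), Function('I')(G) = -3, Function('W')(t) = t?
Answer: -259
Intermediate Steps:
Function('c')(R) = Mul(-4, R) (Function('c')(R) = Add(Mul(-5, R), R) = Mul(-4, R))
n = 7 (n = Add(29, -22) = 7)
Mul(Add(Function('c')(1), Mul(11, Function('I')(-3))), n) = Mul(Add(Mul(-4, 1), Mul(11, -3)), 7) = Mul(Add(-4, -33), 7) = Mul(-37, 7) = -259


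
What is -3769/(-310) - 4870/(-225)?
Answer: 94309/2790 ≈ 33.802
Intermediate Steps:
-3769/(-310) - 4870/(-225) = -3769*(-1/310) - 4870*(-1/225) = 3769/310 + 974/45 = 94309/2790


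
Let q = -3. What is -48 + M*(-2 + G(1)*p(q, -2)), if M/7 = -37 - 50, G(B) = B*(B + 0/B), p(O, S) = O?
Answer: 2997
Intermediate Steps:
G(B) = B² (G(B) = B*(B + 0) = B*B = B²)
M = -609 (M = 7*(-37 - 50) = 7*(-87) = -609)
-48 + M*(-2 + G(1)*p(q, -2)) = -48 - 609*(-2 + 1²*(-3)) = -48 - 609*(-2 + 1*(-3)) = -48 - 609*(-2 - 3) = -48 - 609*(-5) = -48 + 3045 = 2997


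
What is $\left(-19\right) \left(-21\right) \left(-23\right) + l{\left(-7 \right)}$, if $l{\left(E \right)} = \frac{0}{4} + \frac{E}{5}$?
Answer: $- \frac{45892}{5} \approx -9178.4$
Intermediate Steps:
$l{\left(E \right)} = \frac{E}{5}$ ($l{\left(E \right)} = 0 \cdot \frac{1}{4} + E \frac{1}{5} = 0 + \frac{E}{5} = \frac{E}{5}$)
$\left(-19\right) \left(-21\right) \left(-23\right) + l{\left(-7 \right)} = \left(-19\right) \left(-21\right) \left(-23\right) + \frac{1}{5} \left(-7\right) = 399 \left(-23\right) - \frac{7}{5} = -9177 - \frac{7}{5} = - \frac{45892}{5}$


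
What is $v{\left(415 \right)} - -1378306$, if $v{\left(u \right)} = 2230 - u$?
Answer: $1380121$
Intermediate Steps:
$v{\left(415 \right)} - -1378306 = \left(2230 - 415\right) - -1378306 = \left(2230 - 415\right) + 1378306 = 1815 + 1378306 = 1380121$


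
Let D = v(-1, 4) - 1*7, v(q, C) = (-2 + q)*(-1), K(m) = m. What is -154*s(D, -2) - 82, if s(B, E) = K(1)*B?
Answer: 534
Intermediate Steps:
v(q, C) = 2 - q
D = -4 (D = (2 - 1*(-1)) - 1*7 = (2 + 1) - 7 = 3 - 7 = -4)
s(B, E) = B (s(B, E) = 1*B = B)
-154*s(D, -2) - 82 = -154*(-4) - 82 = 616 - 82 = 534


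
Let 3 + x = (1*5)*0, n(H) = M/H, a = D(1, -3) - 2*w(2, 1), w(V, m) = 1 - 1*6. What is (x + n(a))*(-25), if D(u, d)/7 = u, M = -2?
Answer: 1325/17 ≈ 77.941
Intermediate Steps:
D(u, d) = 7*u
w(V, m) = -5 (w(V, m) = 1 - 6 = -5)
a = 17 (a = 7*1 - 2*(-5) = 7 + 10 = 17)
n(H) = -2/H
x = -3 (x = -3 + (1*5)*0 = -3 + 5*0 = -3 + 0 = -3)
(x + n(a))*(-25) = (-3 - 2/17)*(-25) = -53/17*(-25) = 1325/17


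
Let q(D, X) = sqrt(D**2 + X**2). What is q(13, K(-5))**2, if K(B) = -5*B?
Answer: 794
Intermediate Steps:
q(13, K(-5))**2 = (sqrt(13**2 + (-5*(-5))**2))**2 = (sqrt(169 + 25**2))**2 = (sqrt(169 + 625))**2 = (sqrt(794))**2 = 794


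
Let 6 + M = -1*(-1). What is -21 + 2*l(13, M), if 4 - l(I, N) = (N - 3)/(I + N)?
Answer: -11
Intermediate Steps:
M = -5 (M = -6 - 1*(-1) = -6 + 1 = -5)
l(I, N) = 4 - (-3 + N)/(I + N) (l(I, N) = 4 - (N - 3)/(I + N) = 4 - (-3 + N)/(I + N))
-21 + 2*l(13, M) = -21 + 2*((3 + 3*(-5) + 4*13)/(13 - 5)) = -21 + 2*((3 - 15 + 52)/8) = -21 + 2*((1/8)*40) = -21 + 2*5 = -21 + 10 = -11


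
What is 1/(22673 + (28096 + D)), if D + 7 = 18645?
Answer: 1/69407 ≈ 1.4408e-5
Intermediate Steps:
D = 18638 (D = -7 + 18645 = 18638)
1/(22673 + (28096 + D)) = 1/(22673 + (28096 + 18638)) = 1/(22673 + 46734) = 1/69407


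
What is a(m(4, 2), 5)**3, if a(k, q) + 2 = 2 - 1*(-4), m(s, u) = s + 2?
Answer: 64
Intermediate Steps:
m(s, u) = 2 + s
a(k, q) = 4 (a(k, q) = -2 + (2 - 1*(-4)) = -2 + (2 + 4) = -2 + 6 = 4)
a(m(4, 2), 5)**3 = 4**3 = 64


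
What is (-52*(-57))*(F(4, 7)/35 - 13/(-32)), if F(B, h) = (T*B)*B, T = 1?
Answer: 716547/280 ≈ 2559.1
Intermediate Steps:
F(B, h) = B² (F(B, h) = (1*B)*B = B*B = B²)
(-52*(-57))*(F(4, 7)/35 - 13/(-32)) = (-52*(-57))*(4²/35 - 13/(-32)) = 2964*(16*(1/35) - 13*(-1/32)) = 2964*(16/35 + 13/32) = 2964*(967/1120) = 716547/280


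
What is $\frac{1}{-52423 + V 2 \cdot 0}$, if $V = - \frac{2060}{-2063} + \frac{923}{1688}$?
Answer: $- \frac{1}{52423} \approx -1.9076 \cdot 10^{-5}$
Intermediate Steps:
$V = \frac{5381429}{3482344}$ ($V = \left(-2060\right) \left(- \frac{1}{2063}\right) + 923 \cdot \frac{1}{1688} = \frac{2060}{2063} + \frac{923}{1688} = \frac{5381429}{3482344} \approx 1.5453$)
$\frac{1}{-52423 + V 2 \cdot 0} = \frac{1}{-52423 + \frac{5381429 \cdot 2 \cdot 0}{3482344}} = \frac{1}{-52423 + \frac{5381429}{3482344} \cdot 0} = \frac{1}{-52423 + 0} = \frac{1}{-52423} = - \frac{1}{52423}$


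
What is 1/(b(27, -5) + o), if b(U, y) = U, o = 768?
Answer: 1/795 ≈ 0.0012579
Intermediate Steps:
1/(b(27, -5) + o) = 1/(27 + 768) = 1/795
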